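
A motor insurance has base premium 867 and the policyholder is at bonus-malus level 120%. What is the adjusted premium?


adjusted = base * BM_level / 100
= 867 * 120 / 100
= 867 * 1.2
= 1040.4


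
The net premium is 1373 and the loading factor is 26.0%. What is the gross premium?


Gross = net * (1 + loading)
= 1373 * (1 + 0.26)
= 1373 * 1.26
= 1729.98


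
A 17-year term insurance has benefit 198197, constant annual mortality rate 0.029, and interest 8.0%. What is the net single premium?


NSP = benefit * sum_{k=0}^{n-1} k_p_x * q * v^(k+1)
With constant q=0.029, v=0.925926
Sum = 0.222454
NSP = 198197 * 0.222454
= 44089.762


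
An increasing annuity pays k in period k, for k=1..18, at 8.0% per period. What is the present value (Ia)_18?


(Ia)_n = sum_{k=1}^{n} k * v^k, v = 1/(1+i)
v = 0.925926
Sum computed term by term:
(Ia)_18 = 70.2144


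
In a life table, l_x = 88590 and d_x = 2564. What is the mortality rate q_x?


q_x = d_x / l_x
= 2564 / 88590
= 0.0289


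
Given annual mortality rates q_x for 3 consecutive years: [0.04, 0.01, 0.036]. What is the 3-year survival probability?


p_k = 1 - q_k for each year
Survival = product of (1 - q_k)
= 0.96 * 0.99 * 0.964
= 0.9162


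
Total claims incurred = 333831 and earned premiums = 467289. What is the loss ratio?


Loss ratio = claims / premiums
= 333831 / 467289
= 0.7144


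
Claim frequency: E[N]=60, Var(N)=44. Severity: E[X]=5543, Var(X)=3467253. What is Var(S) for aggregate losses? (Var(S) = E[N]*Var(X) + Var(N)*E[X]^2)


Var(S) = E[N]*Var(X) + Var(N)*E[X]^2
= 60*3467253 + 44*5543^2
= 208035180 + 1351893356
= 1.5599e+09


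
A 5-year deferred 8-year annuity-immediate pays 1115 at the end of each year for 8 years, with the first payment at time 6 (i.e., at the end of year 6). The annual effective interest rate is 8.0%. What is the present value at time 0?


PV at time 5 of the 8-year annuity-immediate:
a_n = 1115 * (1-(1+0.08)^(-8))/0.08 = 6407.5024
Discount back 5 years to time 0:
PV = 6407.5024 * (1+0.08)^(-5)
= 6407.5024 * 0.680583
= 4360.8385


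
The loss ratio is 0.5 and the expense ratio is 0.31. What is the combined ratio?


Combined ratio = loss ratio + expense ratio
= 0.5 + 0.31
= 0.81


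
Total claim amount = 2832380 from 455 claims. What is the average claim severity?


severity = total / number
= 2832380 / 455
= 6225.011


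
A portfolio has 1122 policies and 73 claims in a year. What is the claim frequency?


frequency = claims / policies
= 73 / 1122
= 0.0651


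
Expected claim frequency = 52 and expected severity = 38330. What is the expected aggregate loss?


E[S] = E[N] * E[X]
= 52 * 38330
= 1.9932e+06


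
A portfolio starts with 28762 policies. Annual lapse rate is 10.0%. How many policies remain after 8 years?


remaining = initial * (1 - lapse)^years
= 28762 * (1 - 0.1)^8
= 28762 * 0.430467
= 12381.0979


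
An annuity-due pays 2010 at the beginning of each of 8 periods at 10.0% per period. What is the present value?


PV_due = PMT * (1-(1+i)^(-n))/i * (1+i)
PV_immediate = 10723.2017
PV_due = 10723.2017 * 1.1
= 11795.5218


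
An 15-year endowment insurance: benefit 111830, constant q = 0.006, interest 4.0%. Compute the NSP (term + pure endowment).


Term component = 7186.2542
Pure endowment = 15_p_x * v^15 * benefit = 0.913683 * 0.555265 * 111830 = 56735.3844
NSP = 63921.6386


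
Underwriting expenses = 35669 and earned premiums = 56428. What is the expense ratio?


Expense ratio = expenses / premiums
= 35669 / 56428
= 0.6321


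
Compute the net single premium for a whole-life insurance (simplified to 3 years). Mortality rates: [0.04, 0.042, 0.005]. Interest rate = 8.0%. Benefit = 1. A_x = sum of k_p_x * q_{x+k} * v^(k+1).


v = 0.925926
Year 0: k_p_x=1.0, q=0.04, term=0.037037
Year 1: k_p_x=0.96, q=0.042, term=0.034568
Year 2: k_p_x=0.91968, q=0.005, term=0.00365
A_x = 0.0753


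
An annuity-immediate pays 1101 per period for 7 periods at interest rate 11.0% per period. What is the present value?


PV = PMT * (1 - (1+i)^(-n)) / i
= 1101 * (1 - (1+0.11)^(-7)) / 0.11
= 1101 * (1 - 0.481658) / 0.11
= 1101 * 4.712196
= 5188.1281


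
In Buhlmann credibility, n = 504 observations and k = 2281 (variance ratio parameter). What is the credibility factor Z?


Z = n / (n + k)
= 504 / (504 + 2281)
= 504 / 2785
= 0.181


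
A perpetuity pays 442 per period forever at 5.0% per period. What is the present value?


PV = PMT / i
= 442 / 0.05
= 8840.0


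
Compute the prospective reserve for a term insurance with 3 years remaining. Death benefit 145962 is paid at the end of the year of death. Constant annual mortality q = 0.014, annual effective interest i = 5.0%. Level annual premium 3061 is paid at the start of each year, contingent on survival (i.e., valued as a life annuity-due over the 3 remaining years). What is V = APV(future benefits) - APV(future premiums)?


v = 1/(1+i) = 0.952381
APV(future benefits) per unit = sum_{k=0}^{2} k_p_x * q * v^(k+1) = 0.037611
APV(future benefits) = 145962 * 0.037611 = 5489.8411
Life annuity-due factor ä_{x:3} = sum_{k=0}^{2} k_p_x * v^k = 2.820858
APV(future premiums) = 3061 * 2.820858 = 8634.6465
V = 5489.8411 - 8634.6465
= -3144.8054


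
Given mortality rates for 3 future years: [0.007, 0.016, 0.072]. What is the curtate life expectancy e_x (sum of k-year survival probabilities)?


e_x = sum_{k=1}^{n} k_p_x
k_p_x values:
  1_p_x = 0.993
  2_p_x = 0.977112
  3_p_x = 0.90676
e_x = 2.8769


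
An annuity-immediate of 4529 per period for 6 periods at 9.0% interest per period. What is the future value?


FV = PMT * ((1+i)^n - 1) / i
= 4529 * ((1.09)^6 - 1) / 0.09
= 4529 * (1.6771 - 1) / 0.09
= 34073.1822


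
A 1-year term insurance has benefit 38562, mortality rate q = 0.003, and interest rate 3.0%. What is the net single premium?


NSP = benefit * q * v
v = 1/(1+i) = 0.970874
NSP = 38562 * 0.003 * 0.970874
= 112.3165


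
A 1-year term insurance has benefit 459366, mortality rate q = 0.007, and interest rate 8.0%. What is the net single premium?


NSP = benefit * q * v
v = 1/(1+i) = 0.925926
NSP = 459366 * 0.007 * 0.925926
= 2977.3722


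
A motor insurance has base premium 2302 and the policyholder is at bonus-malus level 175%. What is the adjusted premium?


adjusted = base * BM_level / 100
= 2302 * 175 / 100
= 2302 * 1.75
= 4028.5


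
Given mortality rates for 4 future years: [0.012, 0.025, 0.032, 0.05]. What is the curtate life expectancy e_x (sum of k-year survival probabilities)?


e_x = sum_{k=1}^{n} k_p_x
k_p_x values:
  1_p_x = 0.988
  2_p_x = 0.9633
  3_p_x = 0.932474
  4_p_x = 0.885851
e_x = 3.7696


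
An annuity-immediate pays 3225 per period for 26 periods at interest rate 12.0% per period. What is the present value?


PV = PMT * (1 - (1+i)^(-n)) / i
= 3225 * (1 - (1+0.12)^(-26)) / 0.12
= 3225 * (1 - 0.052521) / 0.12
= 3225 * 7.89566
= 25463.5032


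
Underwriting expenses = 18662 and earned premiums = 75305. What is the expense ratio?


Expense ratio = expenses / premiums
= 18662 / 75305
= 0.2478


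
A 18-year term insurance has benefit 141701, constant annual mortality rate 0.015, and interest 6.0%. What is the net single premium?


NSP = benefit * sum_{k=0}^{n-1} k_p_x * q * v^(k+1)
With constant q=0.015, v=0.943396
Sum = 0.14662
NSP = 141701 * 0.14662
= 20776.2354


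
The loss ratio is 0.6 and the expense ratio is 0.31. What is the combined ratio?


Combined ratio = loss ratio + expense ratio
= 0.6 + 0.31
= 0.91


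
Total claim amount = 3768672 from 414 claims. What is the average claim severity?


severity = total / number
= 3768672 / 414
= 9103.0725


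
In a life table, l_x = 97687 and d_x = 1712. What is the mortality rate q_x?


q_x = d_x / l_x
= 1712 / 97687
= 0.0175


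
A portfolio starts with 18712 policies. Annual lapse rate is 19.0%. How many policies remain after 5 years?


remaining = initial * (1 - lapse)^years
= 18712 * (1 - 0.19)^5
= 18712 * 0.348678
= 6524.471


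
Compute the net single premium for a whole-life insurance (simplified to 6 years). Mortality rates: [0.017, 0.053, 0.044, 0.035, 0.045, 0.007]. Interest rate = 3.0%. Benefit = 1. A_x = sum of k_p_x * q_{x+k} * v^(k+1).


v = 0.970874
Year 0: k_p_x=1.0, q=0.017, term=0.016505
Year 1: k_p_x=0.983, q=0.053, term=0.049108
Year 2: k_p_x=0.930901, q=0.044, term=0.037484
Year 3: k_p_x=0.889941, q=0.035, term=0.027675
Year 4: k_p_x=0.858793, q=0.045, term=0.033336
Year 5: k_p_x=0.820148, q=0.007, term=0.004808
A_x = 0.1689


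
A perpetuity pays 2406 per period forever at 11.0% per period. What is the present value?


PV = PMT / i
= 2406 / 0.11
= 21872.7273


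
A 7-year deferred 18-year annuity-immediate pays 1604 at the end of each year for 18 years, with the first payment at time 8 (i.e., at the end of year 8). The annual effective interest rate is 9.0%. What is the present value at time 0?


PV at time 7 of the 18-year annuity-immediate:
a_n = 1604 * (1-(1+0.09)^(-18))/0.09 = 14044.0227
Discount back 7 years to time 0:
PV = 14044.0227 * (1+0.09)^(-7)
= 14044.0227 * 0.547034
= 7682.5613


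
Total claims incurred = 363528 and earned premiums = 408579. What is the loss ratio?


Loss ratio = claims / premiums
= 363528 / 408579
= 0.8897


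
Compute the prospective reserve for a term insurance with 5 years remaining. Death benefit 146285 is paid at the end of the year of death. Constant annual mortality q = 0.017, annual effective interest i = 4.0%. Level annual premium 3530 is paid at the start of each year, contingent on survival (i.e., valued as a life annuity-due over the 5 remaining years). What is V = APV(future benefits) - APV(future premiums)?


v = 1/(1+i) = 0.961538
APV(future benefits) per unit = sum_{k=0}^{4} k_p_x * q * v^(k+1) = 0.07325
APV(future benefits) = 146285 * 0.07325 = 10715.3076
Life annuity-due factor ä_{x:5} = sum_{k=0}^{4} k_p_x * v^k = 4.481148
APV(future premiums) = 3530 * 4.481148 = 15818.4516
V = 10715.3076 - 15818.4516
= -5103.144


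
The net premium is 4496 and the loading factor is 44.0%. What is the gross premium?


Gross = net * (1 + loading)
= 4496 * (1 + 0.44)
= 4496 * 1.44
= 6474.24


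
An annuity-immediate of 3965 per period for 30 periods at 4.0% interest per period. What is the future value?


FV = PMT * ((1+i)^n - 1) / i
= 3965 * ((1.04)^30 - 1) / 0.04
= 3965 * (3.243398 - 1) / 0.04
= 222376.7782


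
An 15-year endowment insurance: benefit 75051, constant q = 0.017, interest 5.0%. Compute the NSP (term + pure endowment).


Term component = 11960.172
Pure endowment = 15_p_x * v^15 * benefit = 0.773219 * 0.481017 * 75051 = 27913.8516
NSP = 39874.0236


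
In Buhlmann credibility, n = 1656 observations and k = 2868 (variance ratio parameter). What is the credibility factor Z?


Z = n / (n + k)
= 1656 / (1656 + 2868)
= 1656 / 4524
= 0.366


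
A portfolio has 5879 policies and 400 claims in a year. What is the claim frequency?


frequency = claims / policies
= 400 / 5879
= 0.068


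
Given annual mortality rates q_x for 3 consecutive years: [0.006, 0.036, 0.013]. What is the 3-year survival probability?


p_k = 1 - q_k for each year
Survival = product of (1 - q_k)
= 0.994 * 0.964 * 0.987
= 0.9458


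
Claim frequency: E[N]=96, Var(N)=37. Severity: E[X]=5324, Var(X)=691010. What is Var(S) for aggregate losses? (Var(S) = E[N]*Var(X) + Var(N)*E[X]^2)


Var(S) = E[N]*Var(X) + Var(N)*E[X]^2
= 96*691010 + 37*5324^2
= 66336960 + 1048764112
= 1.1151e+09


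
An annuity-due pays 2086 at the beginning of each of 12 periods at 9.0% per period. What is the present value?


PV_due = PMT * (1-(1+i)^(-n))/i * (1+i)
PV_immediate = 14937.2729
PV_due = 14937.2729 * 1.09
= 16281.6275


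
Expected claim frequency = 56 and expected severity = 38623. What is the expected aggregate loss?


E[S] = E[N] * E[X]
= 56 * 38623
= 2.1629e+06


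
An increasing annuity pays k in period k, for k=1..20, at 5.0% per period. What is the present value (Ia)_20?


(Ia)_n = sum_{k=1}^{n} k * v^k, v = 1/(1+i)
v = 0.952381
Sum computed term by term:
(Ia)_20 = 110.9506


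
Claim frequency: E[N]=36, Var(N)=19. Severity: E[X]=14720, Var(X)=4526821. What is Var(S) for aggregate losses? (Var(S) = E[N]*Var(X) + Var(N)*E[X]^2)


Var(S) = E[N]*Var(X) + Var(N)*E[X]^2
= 36*4526821 + 19*14720^2
= 162965556 + 4116889600
= 4.2799e+09


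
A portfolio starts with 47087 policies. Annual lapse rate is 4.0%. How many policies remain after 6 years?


remaining = initial * (1 - lapse)^years
= 47087 * (1 - 0.04)^6
= 47087 * 0.782758
= 36857.716


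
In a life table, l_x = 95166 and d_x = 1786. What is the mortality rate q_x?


q_x = d_x / l_x
= 1786 / 95166
= 0.0188


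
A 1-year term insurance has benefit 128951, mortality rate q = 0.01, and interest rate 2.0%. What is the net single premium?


NSP = benefit * q * v
v = 1/(1+i) = 0.980392
NSP = 128951 * 0.01 * 0.980392
= 1264.2255


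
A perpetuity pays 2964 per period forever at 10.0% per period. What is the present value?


PV = PMT / i
= 2964 / 0.1
= 29640.0


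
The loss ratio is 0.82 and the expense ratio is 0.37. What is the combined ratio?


Combined ratio = loss ratio + expense ratio
= 0.82 + 0.37
= 1.19


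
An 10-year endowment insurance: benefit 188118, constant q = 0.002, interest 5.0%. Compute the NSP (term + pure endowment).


Term component = 2881.4981
Pure endowment = 10_p_x * v^10 * benefit = 0.980179 * 0.613913 * 188118 = 113199.0481
NSP = 116080.5463


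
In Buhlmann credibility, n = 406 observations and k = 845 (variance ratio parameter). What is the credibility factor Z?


Z = n / (n + k)
= 406 / (406 + 845)
= 406 / 1251
= 0.3245


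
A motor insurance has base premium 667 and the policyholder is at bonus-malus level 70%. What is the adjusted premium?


adjusted = base * BM_level / 100
= 667 * 70 / 100
= 667 * 0.7
= 466.9


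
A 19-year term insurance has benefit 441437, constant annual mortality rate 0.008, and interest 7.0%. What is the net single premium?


NSP = benefit * sum_{k=0}^{n-1} k_p_x * q * v^(k+1)
With constant q=0.008, v=0.934579
Sum = 0.078218
NSP = 441437 * 0.078218
= 34528.4199


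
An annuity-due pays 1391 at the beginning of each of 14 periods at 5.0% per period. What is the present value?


PV_due = PMT * (1-(1+i)^(-n))/i * (1+i)
PV_immediate = 13769.0095
PV_due = 13769.0095 * 1.05
= 14457.46


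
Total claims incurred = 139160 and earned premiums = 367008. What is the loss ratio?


Loss ratio = claims / premiums
= 139160 / 367008
= 0.3792


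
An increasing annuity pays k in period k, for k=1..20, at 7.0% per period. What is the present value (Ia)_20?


(Ia)_n = sum_{k=1}^{n} k * v^k, v = 1/(1+i)
v = 0.934579
Sum computed term by term:
(Ia)_20 = 88.1031


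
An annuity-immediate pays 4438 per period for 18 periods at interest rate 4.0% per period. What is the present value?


PV = PMT * (1 - (1+i)^(-n)) / i
= 4438 * (1 - (1+0.04)^(-18)) / 0.04
= 4438 * (1 - 0.493628) / 0.04
= 4438 * 12.659297
= 56181.96


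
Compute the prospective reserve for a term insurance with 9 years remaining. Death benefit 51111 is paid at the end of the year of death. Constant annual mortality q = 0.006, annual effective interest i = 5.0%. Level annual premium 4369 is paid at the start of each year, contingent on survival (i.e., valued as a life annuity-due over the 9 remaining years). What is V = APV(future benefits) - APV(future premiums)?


v = 1/(1+i) = 0.952381
APV(future benefits) per unit = sum_{k=0}^{8} k_p_x * q * v^(k+1) = 0.041719
APV(future benefits) = 51111 * 0.041719 = 2132.2933
Life annuity-due factor ä_{x:9} = sum_{k=0}^{8} k_p_x * v^k = 7.300803
APV(future premiums) = 4369 * 7.300803 = 31897.2069
V = 2132.2933 - 31897.2069
= -29764.9136


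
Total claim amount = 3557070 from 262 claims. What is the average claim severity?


severity = total / number
= 3557070 / 262
= 13576.6031


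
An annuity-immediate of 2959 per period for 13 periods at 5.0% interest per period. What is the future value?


FV = PMT * ((1+i)^n - 1) / i
= 2959 * ((1.05)^13 - 1) / 0.05
= 2959 * (1.885649 - 1) / 0.05
= 52412.7162


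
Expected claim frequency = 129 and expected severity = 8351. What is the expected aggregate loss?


E[S] = E[N] * E[X]
= 129 * 8351
= 1.0773e+06


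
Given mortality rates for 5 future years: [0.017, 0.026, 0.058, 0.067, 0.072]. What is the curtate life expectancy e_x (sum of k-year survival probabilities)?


e_x = sum_{k=1}^{n} k_p_x
k_p_x values:
  1_p_x = 0.983
  2_p_x = 0.957442
  3_p_x = 0.90191
  4_p_x = 0.841482
  5_p_x = 0.780896
e_x = 4.4647


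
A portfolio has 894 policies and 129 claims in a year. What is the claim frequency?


frequency = claims / policies
= 129 / 894
= 0.1443


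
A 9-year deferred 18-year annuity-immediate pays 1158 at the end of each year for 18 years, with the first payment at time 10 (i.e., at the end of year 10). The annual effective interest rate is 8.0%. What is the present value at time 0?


PV at time 9 of the 18-year annuity-immediate:
a_n = 1158 * (1-(1+0.08)^(-18))/0.08 = 10852.6453
Discount back 9 years to time 0:
PV = 10852.6453 * (1+0.08)^(-9)
= 10852.6453 * 0.500249
= 5429.0246


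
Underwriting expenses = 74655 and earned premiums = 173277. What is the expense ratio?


Expense ratio = expenses / premiums
= 74655 / 173277
= 0.4308


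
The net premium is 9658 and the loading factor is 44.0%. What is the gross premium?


Gross = net * (1 + loading)
= 9658 * (1 + 0.44)
= 9658 * 1.44
= 13907.52


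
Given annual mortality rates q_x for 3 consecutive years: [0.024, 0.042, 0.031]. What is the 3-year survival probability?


p_k = 1 - q_k for each year
Survival = product of (1 - q_k)
= 0.976 * 0.958 * 0.969
= 0.906


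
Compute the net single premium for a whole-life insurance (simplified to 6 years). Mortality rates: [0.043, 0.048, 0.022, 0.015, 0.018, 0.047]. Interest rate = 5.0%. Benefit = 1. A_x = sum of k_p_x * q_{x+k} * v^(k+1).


v = 0.952381
Year 0: k_p_x=1.0, q=0.043, term=0.040952
Year 1: k_p_x=0.957, q=0.048, term=0.041665
Year 2: k_p_x=0.911064, q=0.022, term=0.017314
Year 3: k_p_x=0.891021, q=0.015, term=0.010996
Year 4: k_p_x=0.877655, q=0.018, term=0.012378
Year 5: k_p_x=0.861857, q=0.047, term=0.030227
A_x = 0.1535


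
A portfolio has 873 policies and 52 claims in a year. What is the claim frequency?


frequency = claims / policies
= 52 / 873
= 0.0596


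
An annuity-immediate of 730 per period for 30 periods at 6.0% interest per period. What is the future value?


FV = PMT * ((1+i)^n - 1) / i
= 730 * ((1.06)^30 - 1) / 0.06
= 730 * (5.743491 - 1) / 0.06
= 57712.4759


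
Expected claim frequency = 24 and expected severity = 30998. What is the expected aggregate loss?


E[S] = E[N] * E[X]
= 24 * 30998
= 743952


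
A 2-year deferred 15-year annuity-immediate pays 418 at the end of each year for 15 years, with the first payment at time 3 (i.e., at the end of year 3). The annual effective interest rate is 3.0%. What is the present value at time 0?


PV at time 2 of the 15-year annuity-immediate:
a_n = 418 * (1-(1+0.03)^(-15))/0.03 = 4990.0569
Discount back 2 years to time 0:
PV = 4990.0569 * (1+0.03)^(-2)
= 4990.0569 * 0.942596
= 4703.6072


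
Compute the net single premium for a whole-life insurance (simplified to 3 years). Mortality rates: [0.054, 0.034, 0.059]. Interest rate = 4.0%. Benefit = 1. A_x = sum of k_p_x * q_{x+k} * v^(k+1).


v = 0.961538
Year 0: k_p_x=1.0, q=0.054, term=0.051923
Year 1: k_p_x=0.946, q=0.034, term=0.029737
Year 2: k_p_x=0.913836, q=0.059, term=0.047931
A_x = 0.1296


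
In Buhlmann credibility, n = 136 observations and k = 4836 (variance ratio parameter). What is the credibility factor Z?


Z = n / (n + k)
= 136 / (136 + 4836)
= 136 / 4972
= 0.0274


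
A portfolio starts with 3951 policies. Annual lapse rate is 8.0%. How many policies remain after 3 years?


remaining = initial * (1 - lapse)^years
= 3951 * (1 - 0.08)^3
= 3951 * 0.778688
= 3076.5963


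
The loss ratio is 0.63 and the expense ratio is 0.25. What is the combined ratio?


Combined ratio = loss ratio + expense ratio
= 0.63 + 0.25
= 0.88


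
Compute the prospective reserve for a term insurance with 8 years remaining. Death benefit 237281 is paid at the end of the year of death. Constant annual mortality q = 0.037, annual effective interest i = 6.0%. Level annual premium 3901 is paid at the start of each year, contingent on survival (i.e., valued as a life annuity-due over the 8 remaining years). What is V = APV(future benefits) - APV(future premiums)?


v = 1/(1+i) = 0.943396
APV(future benefits) per unit = sum_{k=0}^{7} k_p_x * q * v^(k+1) = 0.204435
APV(future benefits) = 237281 * 0.204435 = 48508.5668
Life annuity-due factor ä_{x:8} = sum_{k=0}^{7} k_p_x * v^k = 5.85679
APV(future premiums) = 3901 * 5.85679 = 22847.3361
V = 48508.5668 - 22847.3361
= 25661.2307


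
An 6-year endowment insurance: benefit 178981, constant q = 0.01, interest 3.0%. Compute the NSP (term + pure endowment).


Term component = 9464.7478
Pure endowment = 6_p_x * v^6 * benefit = 0.94148 * 0.837484 * 178981 = 141122.0087
NSP = 150586.7566


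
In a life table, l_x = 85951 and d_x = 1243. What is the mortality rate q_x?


q_x = d_x / l_x
= 1243 / 85951
= 0.0145


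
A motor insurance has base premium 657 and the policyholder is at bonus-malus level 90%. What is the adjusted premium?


adjusted = base * BM_level / 100
= 657 * 90 / 100
= 657 * 0.9
= 591.3


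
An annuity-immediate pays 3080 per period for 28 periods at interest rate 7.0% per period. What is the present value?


PV = PMT * (1 - (1+i)^(-n)) / i
= 3080 * (1 - (1+0.07)^(-28)) / 0.07
= 3080 * (1 - 0.150402) / 0.07
= 3080 * 12.137111
= 37382.3027


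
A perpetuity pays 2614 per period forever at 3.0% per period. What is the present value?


PV = PMT / i
= 2614 / 0.03
= 87133.3333


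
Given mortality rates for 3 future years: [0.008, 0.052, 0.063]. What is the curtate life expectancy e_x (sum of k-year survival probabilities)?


e_x = sum_{k=1}^{n} k_p_x
k_p_x values:
  1_p_x = 0.992
  2_p_x = 0.940416
  3_p_x = 0.88117
e_x = 2.8136


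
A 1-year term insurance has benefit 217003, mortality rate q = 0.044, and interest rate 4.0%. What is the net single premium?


NSP = benefit * q * v
v = 1/(1+i) = 0.961538
NSP = 217003 * 0.044 * 0.961538
= 9180.8962


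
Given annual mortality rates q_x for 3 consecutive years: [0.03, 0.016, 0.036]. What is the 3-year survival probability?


p_k = 1 - q_k for each year
Survival = product of (1 - q_k)
= 0.97 * 0.984 * 0.964
= 0.9201


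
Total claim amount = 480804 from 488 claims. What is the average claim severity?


severity = total / number
= 480804 / 488
= 985.2541


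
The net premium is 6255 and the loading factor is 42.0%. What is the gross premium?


Gross = net * (1 + loading)
= 6255 * (1 + 0.42)
= 6255 * 1.42
= 8882.1


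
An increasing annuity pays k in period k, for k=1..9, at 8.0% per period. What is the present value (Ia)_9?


(Ia)_n = sum_{k=1}^{n} k * v^k, v = 1/(1+i)
v = 0.925926
Sum computed term by term:
(Ia)_9 = 28.055


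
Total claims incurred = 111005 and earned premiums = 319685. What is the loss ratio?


Loss ratio = claims / premiums
= 111005 / 319685
= 0.3472


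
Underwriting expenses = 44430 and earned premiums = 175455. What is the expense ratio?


Expense ratio = expenses / premiums
= 44430 / 175455
= 0.2532


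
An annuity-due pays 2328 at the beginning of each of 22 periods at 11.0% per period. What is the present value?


PV_due = PMT * (1-(1+i)^(-n))/i * (1+i)
PV_immediate = 19033.1206
PV_due = 19033.1206 * 1.11
= 21126.7638


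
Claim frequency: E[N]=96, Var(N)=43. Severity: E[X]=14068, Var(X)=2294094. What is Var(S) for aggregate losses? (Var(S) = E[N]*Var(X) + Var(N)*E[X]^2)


Var(S) = E[N]*Var(X) + Var(N)*E[X]^2
= 96*2294094 + 43*14068^2
= 220233024 + 8510070832
= 8.7303e+09


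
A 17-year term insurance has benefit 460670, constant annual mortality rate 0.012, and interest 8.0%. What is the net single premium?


NSP = benefit * sum_{k=0}^{n-1} k_p_x * q * v^(k+1)
With constant q=0.012, v=0.925926
Sum = 0.101723
NSP = 460670 * 0.101723
= 46860.8113


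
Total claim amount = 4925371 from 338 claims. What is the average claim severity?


severity = total / number
= 4925371 / 338
= 14572.1036


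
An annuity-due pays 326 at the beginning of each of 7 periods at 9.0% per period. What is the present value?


PV_due = PMT * (1-(1+i)^(-n))/i * (1+i)
PV_immediate = 1640.7426
PV_due = 1640.7426 * 1.09
= 1788.4095


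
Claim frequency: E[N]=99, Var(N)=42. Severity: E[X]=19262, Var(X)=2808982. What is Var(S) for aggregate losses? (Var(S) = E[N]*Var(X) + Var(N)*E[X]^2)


Var(S) = E[N]*Var(X) + Var(N)*E[X]^2
= 99*2808982 + 42*19262^2
= 278089218 + 15583035048
= 1.5861e+10


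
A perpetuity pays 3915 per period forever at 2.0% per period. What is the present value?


PV = PMT / i
= 3915 / 0.02
= 195750.0


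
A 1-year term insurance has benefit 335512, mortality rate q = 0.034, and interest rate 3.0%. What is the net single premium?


NSP = benefit * q * v
v = 1/(1+i) = 0.970874
NSP = 335512 * 0.034 * 0.970874
= 11075.1534


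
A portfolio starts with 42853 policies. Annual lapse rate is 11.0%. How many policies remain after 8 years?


remaining = initial * (1 - lapse)^years
= 42853 * (1 - 0.11)^8
= 42853 * 0.393659
= 16869.464


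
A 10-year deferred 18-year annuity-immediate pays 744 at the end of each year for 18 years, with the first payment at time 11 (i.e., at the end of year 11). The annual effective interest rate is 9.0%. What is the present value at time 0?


PV at time 10 of the 18-year annuity-immediate:
a_n = 744 * (1-(1+0.09)^(-18))/0.09 = 6514.1851
Discount back 10 years to time 0:
PV = 6514.1851 * (1+0.09)^(-10)
= 6514.1851 * 0.422411
= 2751.6622


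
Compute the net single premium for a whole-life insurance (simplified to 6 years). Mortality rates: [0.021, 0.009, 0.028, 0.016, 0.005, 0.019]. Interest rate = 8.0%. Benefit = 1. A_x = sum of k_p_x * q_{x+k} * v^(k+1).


v = 0.925926
Year 0: k_p_x=1.0, q=0.021, term=0.019444
Year 1: k_p_x=0.979, q=0.009, term=0.007554
Year 2: k_p_x=0.970189, q=0.028, term=0.021565
Year 3: k_p_x=0.943024, q=0.016, term=0.01109
Year 4: k_p_x=0.927935, q=0.005, term=0.003158
Year 5: k_p_x=0.923296, q=0.019, term=0.011055
A_x = 0.0739


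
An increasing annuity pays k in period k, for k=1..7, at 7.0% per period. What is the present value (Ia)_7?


(Ia)_n = sum_{k=1}^{n} k * v^k, v = 1/(1+i)
v = 0.934579
Sum computed term by term:
(Ia)_7 = 20.1042


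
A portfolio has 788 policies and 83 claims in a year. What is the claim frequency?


frequency = claims / policies
= 83 / 788
= 0.1053


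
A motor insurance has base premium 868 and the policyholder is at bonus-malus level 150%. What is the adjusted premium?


adjusted = base * BM_level / 100
= 868 * 150 / 100
= 868 * 1.5
= 1302.0


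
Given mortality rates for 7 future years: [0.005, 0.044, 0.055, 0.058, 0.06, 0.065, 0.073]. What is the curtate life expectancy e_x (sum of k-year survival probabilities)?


e_x = sum_{k=1}^{n} k_p_x
k_p_x values:
  1_p_x = 0.995
  2_p_x = 0.95122
  3_p_x = 0.898903
  4_p_x = 0.846767
  5_p_x = 0.795961
  6_p_x = 0.744223
  7_p_x = 0.689895
e_x = 5.922


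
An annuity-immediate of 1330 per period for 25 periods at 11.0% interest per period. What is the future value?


FV = PMT * ((1+i)^n - 1) / i
= 1330 * ((1.11)^25 - 1) / 0.11
= 1330 * (13.585464 - 1) / 0.11
= 152169.6987


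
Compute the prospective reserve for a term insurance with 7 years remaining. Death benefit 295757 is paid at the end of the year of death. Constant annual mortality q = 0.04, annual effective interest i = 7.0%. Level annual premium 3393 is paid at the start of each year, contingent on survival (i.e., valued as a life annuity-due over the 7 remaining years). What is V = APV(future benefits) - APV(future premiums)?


v = 1/(1+i) = 0.934579
APV(future benefits) per unit = sum_{k=0}^{6} k_p_x * q * v^(k+1) = 0.193468
APV(future benefits) = 295757 * 0.193468 = 57219.4375
Life annuity-due factor ä_{x:7} = sum_{k=0}^{6} k_p_x * v^k = 5.175262
APV(future premiums) = 3393 * 5.175262 = 17559.6639
V = 57219.4375 - 17559.6639
= 39659.7737


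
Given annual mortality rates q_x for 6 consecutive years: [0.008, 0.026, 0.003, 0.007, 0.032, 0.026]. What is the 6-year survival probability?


p_k = 1 - q_k for each year
Survival = product of (1 - q_k)
= 0.992 * 0.974 * 0.997 * 0.993 * 0.968 * 0.974
= 0.9019


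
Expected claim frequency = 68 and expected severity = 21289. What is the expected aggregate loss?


E[S] = E[N] * E[X]
= 68 * 21289
= 1.4477e+06


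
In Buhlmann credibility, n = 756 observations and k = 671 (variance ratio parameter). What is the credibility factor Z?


Z = n / (n + k)
= 756 / (756 + 671)
= 756 / 1427
= 0.5298


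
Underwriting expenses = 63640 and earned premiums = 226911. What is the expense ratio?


Expense ratio = expenses / premiums
= 63640 / 226911
= 0.2805


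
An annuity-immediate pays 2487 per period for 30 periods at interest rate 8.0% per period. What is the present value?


PV = PMT * (1 - (1+i)^(-n)) / i
= 2487 * (1 - (1+0.08)^(-30)) / 0.08
= 2487 * (1 - 0.099377) / 0.08
= 2487 * 11.257783
= 27998.1072


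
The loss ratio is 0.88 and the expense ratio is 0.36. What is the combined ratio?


Combined ratio = loss ratio + expense ratio
= 0.88 + 0.36
= 1.24


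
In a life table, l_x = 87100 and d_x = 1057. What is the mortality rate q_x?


q_x = d_x / l_x
= 1057 / 87100
= 0.0121


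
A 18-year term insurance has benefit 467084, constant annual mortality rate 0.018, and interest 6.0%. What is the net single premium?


NSP = benefit * sum_{k=0}^{n-1} k_p_x * q * v^(k+1)
With constant q=0.018, v=0.943396
Sum = 0.172468
NSP = 467084 * 0.172468
= 80556.9565


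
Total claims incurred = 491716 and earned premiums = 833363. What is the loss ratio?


Loss ratio = claims / premiums
= 491716 / 833363
= 0.59


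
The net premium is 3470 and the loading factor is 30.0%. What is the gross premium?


Gross = net * (1 + loading)
= 3470 * (1 + 0.3)
= 3470 * 1.3
= 4511.0


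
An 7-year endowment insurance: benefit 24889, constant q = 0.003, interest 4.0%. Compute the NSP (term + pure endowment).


Term component = 444.3512
Pure endowment = 7_p_x * v^7 * benefit = 0.979188 * 0.759918 * 24889 = 18519.9658
NSP = 18964.317


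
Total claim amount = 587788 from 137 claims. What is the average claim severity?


severity = total / number
= 587788 / 137
= 4290.4234


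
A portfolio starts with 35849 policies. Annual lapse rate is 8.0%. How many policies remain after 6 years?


remaining = initial * (1 - lapse)^years
= 35849 * (1 - 0.08)^6
= 35849 * 0.606355
= 21737.2204


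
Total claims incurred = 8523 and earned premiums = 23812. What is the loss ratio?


Loss ratio = claims / premiums
= 8523 / 23812
= 0.3579


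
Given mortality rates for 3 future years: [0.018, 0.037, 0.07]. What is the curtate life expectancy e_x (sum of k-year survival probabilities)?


e_x = sum_{k=1}^{n} k_p_x
k_p_x values:
  1_p_x = 0.982
  2_p_x = 0.945666
  3_p_x = 0.879469
e_x = 2.8071


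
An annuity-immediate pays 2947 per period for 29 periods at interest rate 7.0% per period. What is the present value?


PV = PMT * (1 - (1+i)^(-n)) / i
= 2947 * (1 - (1+0.07)^(-29)) / 0.07
= 2947 * (1 - 0.140563) / 0.07
= 2947 * 12.277674
= 36182.3055


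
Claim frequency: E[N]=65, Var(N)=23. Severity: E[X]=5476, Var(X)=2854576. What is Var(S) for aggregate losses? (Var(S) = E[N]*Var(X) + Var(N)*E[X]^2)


Var(S) = E[N]*Var(X) + Var(N)*E[X]^2
= 65*2854576 + 23*5476^2
= 185547440 + 689691248
= 8.7524e+08


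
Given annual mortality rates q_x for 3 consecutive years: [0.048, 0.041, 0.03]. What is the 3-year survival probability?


p_k = 1 - q_k for each year
Survival = product of (1 - q_k)
= 0.952 * 0.959 * 0.97
= 0.8856


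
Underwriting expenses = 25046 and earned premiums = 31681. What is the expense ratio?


Expense ratio = expenses / premiums
= 25046 / 31681
= 0.7906


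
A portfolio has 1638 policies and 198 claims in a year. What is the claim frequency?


frequency = claims / policies
= 198 / 1638
= 0.1209


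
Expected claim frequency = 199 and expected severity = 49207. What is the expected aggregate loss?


E[S] = E[N] * E[X]
= 199 * 49207
= 9.7922e+06


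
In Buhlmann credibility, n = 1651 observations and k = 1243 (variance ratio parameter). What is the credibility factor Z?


Z = n / (n + k)
= 1651 / (1651 + 1243)
= 1651 / 2894
= 0.5705


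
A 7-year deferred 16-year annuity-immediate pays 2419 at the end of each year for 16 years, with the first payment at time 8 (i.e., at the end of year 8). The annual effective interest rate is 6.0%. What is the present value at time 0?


PV at time 7 of the 16-year annuity-immediate:
a_n = 2419 * (1-(1+0.06)^(-16))/0.06 = 24446.1607
Discount back 7 years to time 0:
PV = 24446.1607 * (1+0.06)^(-7)
= 24446.1607 * 0.665057
= 16258.093


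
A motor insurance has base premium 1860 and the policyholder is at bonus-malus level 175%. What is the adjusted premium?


adjusted = base * BM_level / 100
= 1860 * 175 / 100
= 1860 * 1.75
= 3255.0


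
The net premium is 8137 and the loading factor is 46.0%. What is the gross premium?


Gross = net * (1 + loading)
= 8137 * (1 + 0.46)
= 8137 * 1.46
= 11880.02


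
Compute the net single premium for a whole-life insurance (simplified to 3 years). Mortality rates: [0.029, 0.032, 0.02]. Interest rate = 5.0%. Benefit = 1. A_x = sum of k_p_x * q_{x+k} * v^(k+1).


v = 0.952381
Year 0: k_p_x=1.0, q=0.029, term=0.027619
Year 1: k_p_x=0.971, q=0.032, term=0.028183
Year 2: k_p_x=0.939928, q=0.02, term=0.016239
A_x = 0.072


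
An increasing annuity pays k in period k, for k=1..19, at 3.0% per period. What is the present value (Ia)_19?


(Ia)_n = sum_{k=1}^{n} k * v^k, v = 1/(1+i)
v = 0.970874
Sum computed term by term:
(Ia)_19 = 130.6026


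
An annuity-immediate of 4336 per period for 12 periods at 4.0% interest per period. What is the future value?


FV = PMT * ((1+i)^n - 1) / i
= 4336 * ((1.04)^12 - 1) / 0.04
= 4336 * (1.601032 - 1) / 0.04
= 65151.8925


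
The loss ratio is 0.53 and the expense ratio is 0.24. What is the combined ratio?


Combined ratio = loss ratio + expense ratio
= 0.53 + 0.24
= 0.77


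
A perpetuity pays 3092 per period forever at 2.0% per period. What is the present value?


PV = PMT / i
= 3092 / 0.02
= 154600.0


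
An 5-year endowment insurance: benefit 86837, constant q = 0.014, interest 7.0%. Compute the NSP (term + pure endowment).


Term component = 4856.2844
Pure endowment = 5_p_x * v^5 * benefit = 0.931933 * 0.712986 * 86837 = 57699.2938
NSP = 62555.5781


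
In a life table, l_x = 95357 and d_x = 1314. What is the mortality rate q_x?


q_x = d_x / l_x
= 1314 / 95357
= 0.0138


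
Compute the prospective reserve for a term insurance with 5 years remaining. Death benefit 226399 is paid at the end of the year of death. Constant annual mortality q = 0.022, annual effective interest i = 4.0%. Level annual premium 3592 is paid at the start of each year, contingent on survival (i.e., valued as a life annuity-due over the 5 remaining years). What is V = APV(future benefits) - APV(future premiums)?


v = 1/(1+i) = 0.961538
APV(future benefits) per unit = sum_{k=0}^{4} k_p_x * q * v^(k+1) = 0.093888
APV(future benefits) = 226399 * 0.093888 = 21256.1375
Life annuity-due factor ä_{x:5} = sum_{k=0}^{4} k_p_x * v^k = 4.438339
APV(future premiums) = 3592 * 4.438339 = 15942.515
V = 21256.1375 - 15942.515
= 5313.6226


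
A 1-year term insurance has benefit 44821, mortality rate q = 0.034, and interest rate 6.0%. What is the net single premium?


NSP = benefit * q * v
v = 1/(1+i) = 0.943396
NSP = 44821 * 0.034 * 0.943396
= 1437.6547


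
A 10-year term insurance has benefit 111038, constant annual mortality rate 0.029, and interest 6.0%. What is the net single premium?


NSP = benefit * sum_{k=0}^{n-1} k_p_x * q * v^(k+1)
With constant q=0.029, v=0.943396
Sum = 0.19028
NSP = 111038 * 0.19028
= 21128.2608


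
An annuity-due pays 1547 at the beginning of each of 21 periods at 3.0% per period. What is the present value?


PV_due = PMT * (1-(1+i)^(-n))/i * (1+i)
PV_immediate = 23847.0423
PV_due = 23847.0423 * 1.03
= 24562.4536


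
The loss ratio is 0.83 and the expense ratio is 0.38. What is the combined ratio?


Combined ratio = loss ratio + expense ratio
= 0.83 + 0.38
= 1.21


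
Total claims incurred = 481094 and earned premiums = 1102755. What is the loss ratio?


Loss ratio = claims / premiums
= 481094 / 1102755
= 0.4363


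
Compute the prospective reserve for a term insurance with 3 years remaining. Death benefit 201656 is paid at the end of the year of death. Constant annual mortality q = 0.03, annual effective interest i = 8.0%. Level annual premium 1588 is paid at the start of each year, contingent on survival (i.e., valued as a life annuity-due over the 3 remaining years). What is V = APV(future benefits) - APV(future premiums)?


v = 1/(1+i) = 0.925926
APV(future benefits) per unit = sum_{k=0}^{2} k_p_x * q * v^(k+1) = 0.075134
APV(future benefits) = 201656 * 0.075134 = 15151.1897
Life annuity-due factor ä_{x:3} = sum_{k=0}^{2} k_p_x * v^k = 2.704818
APV(future premiums) = 1588 * 2.704818 = 4295.2514
V = 15151.1897 - 4295.2514
= 10855.9383


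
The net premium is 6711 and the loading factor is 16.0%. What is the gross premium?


Gross = net * (1 + loading)
= 6711 * (1 + 0.16)
= 6711 * 1.16
= 7784.76


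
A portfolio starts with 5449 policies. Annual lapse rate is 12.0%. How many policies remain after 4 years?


remaining = initial * (1 - lapse)^years
= 5449 * (1 - 0.12)^4
= 5449 * 0.599695
= 3267.74


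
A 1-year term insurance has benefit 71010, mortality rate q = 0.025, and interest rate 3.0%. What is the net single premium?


NSP = benefit * q * v
v = 1/(1+i) = 0.970874
NSP = 71010 * 0.025 * 0.970874
= 1723.5437


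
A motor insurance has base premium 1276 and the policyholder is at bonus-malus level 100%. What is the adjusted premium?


adjusted = base * BM_level / 100
= 1276 * 100 / 100
= 1276 * 1.0
= 1276.0


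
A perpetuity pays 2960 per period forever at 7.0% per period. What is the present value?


PV = PMT / i
= 2960 / 0.07
= 42285.7143


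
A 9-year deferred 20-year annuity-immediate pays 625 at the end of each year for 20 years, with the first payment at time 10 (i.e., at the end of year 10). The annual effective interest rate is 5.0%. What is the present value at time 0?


PV at time 9 of the 20-year annuity-immediate:
a_n = 625 * (1-(1+0.05)^(-20))/0.05 = 7788.8815
Discount back 9 years to time 0:
PV = 7788.8815 * (1+0.05)^(-9)
= 7788.8815 * 0.644609
= 5020.7824


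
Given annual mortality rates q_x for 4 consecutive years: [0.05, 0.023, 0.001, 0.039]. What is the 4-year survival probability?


p_k = 1 - q_k for each year
Survival = product of (1 - q_k)
= 0.95 * 0.977 * 0.999 * 0.961
= 0.8911


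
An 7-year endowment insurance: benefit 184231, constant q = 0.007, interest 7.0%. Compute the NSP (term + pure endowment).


Term component = 6818.7512
Pure endowment = 7_p_x * v^7 * benefit = 0.952017 * 0.62275 * 184231 = 109224.7364
NSP = 116043.4876


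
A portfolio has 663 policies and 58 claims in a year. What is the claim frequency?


frequency = claims / policies
= 58 / 663
= 0.0875
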